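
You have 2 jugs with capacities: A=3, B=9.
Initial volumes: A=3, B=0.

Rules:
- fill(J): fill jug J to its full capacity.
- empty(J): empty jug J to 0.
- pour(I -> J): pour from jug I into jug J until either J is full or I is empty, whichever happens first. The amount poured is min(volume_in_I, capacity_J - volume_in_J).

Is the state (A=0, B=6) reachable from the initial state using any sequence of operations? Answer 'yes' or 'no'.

Answer: yes

Derivation:
BFS from (A=3, B=0):
  1. pour(A -> B) -> (A=0 B=3)
  2. fill(A) -> (A=3 B=3)
  3. pour(A -> B) -> (A=0 B=6)
Target reached → yes.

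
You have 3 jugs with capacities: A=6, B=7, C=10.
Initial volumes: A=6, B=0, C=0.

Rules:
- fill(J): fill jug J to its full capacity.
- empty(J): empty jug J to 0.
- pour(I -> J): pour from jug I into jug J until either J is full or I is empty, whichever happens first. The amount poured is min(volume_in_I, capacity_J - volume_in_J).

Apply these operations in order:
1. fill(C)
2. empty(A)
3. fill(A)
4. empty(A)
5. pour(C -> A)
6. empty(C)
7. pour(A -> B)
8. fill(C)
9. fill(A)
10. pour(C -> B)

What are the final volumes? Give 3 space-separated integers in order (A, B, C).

Answer: 6 7 9

Derivation:
Step 1: fill(C) -> (A=6 B=0 C=10)
Step 2: empty(A) -> (A=0 B=0 C=10)
Step 3: fill(A) -> (A=6 B=0 C=10)
Step 4: empty(A) -> (A=0 B=0 C=10)
Step 5: pour(C -> A) -> (A=6 B=0 C=4)
Step 6: empty(C) -> (A=6 B=0 C=0)
Step 7: pour(A -> B) -> (A=0 B=6 C=0)
Step 8: fill(C) -> (A=0 B=6 C=10)
Step 9: fill(A) -> (A=6 B=6 C=10)
Step 10: pour(C -> B) -> (A=6 B=7 C=9)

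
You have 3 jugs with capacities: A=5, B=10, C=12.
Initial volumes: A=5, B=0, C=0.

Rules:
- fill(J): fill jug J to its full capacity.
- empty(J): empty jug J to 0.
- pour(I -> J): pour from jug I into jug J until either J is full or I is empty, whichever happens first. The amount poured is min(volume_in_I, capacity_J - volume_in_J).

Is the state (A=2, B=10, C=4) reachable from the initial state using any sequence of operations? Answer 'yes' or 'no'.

BFS from (A=5, B=0, C=0):
  1. empty(A) -> (A=0 B=0 C=0)
  2. fill(C) -> (A=0 B=0 C=12)
  3. pour(C -> B) -> (A=0 B=10 C=2)
  4. empty(B) -> (A=0 B=0 C=2)
  5. pour(C -> A) -> (A=2 B=0 C=0)
  6. fill(C) -> (A=2 B=0 C=12)
  7. pour(C -> B) -> (A=2 B=10 C=2)
  8. empty(B) -> (A=2 B=0 C=2)
  9. pour(C -> B) -> (A=2 B=2 C=0)
  10. fill(C) -> (A=2 B=2 C=12)
  11. pour(C -> B) -> (A=2 B=10 C=4)
Target reached → yes.

Answer: yes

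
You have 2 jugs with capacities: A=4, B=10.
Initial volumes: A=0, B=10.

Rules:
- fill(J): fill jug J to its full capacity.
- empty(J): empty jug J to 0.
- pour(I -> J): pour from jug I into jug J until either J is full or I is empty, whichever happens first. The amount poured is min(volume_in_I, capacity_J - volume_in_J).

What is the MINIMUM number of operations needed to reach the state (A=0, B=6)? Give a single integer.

Answer: 2

Derivation:
BFS from (A=0, B=10). One shortest path:
  1. pour(B -> A) -> (A=4 B=6)
  2. empty(A) -> (A=0 B=6)
Reached target in 2 moves.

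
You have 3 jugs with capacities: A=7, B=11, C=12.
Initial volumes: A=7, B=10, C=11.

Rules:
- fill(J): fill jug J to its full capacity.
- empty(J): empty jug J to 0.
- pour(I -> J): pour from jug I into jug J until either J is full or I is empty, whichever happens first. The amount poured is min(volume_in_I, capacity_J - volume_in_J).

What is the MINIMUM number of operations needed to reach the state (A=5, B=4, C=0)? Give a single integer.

BFS from (A=7, B=10, C=11). One shortest path:
  1. empty(A) -> (A=0 B=10 C=11)
  2. pour(C -> B) -> (A=0 B=11 C=10)
  3. pour(B -> A) -> (A=7 B=4 C=10)
  4. pour(A -> C) -> (A=5 B=4 C=12)
  5. empty(C) -> (A=5 B=4 C=0)
Reached target in 5 moves.

Answer: 5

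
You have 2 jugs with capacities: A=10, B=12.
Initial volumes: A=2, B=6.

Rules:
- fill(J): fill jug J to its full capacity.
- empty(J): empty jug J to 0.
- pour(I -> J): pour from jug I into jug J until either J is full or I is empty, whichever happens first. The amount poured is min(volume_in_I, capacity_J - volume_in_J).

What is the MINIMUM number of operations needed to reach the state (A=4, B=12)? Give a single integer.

Answer: 2

Derivation:
BFS from (A=2, B=6). One shortest path:
  1. fill(A) -> (A=10 B=6)
  2. pour(A -> B) -> (A=4 B=12)
Reached target in 2 moves.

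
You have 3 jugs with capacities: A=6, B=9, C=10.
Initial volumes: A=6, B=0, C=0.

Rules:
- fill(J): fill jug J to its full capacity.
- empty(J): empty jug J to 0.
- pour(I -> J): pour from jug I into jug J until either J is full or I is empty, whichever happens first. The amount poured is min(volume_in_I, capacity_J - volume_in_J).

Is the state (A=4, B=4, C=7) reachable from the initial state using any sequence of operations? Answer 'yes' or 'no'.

BFS explored all 410 reachable states.
Reachable set includes: (0,0,0), (0,0,1), (0,0,2), (0,0,3), (0,0,4), (0,0,5), (0,0,6), (0,0,7), (0,0,8), (0,0,9), (0,0,10), (0,1,0) ...
Target (A=4, B=4, C=7) not in reachable set → no.

Answer: no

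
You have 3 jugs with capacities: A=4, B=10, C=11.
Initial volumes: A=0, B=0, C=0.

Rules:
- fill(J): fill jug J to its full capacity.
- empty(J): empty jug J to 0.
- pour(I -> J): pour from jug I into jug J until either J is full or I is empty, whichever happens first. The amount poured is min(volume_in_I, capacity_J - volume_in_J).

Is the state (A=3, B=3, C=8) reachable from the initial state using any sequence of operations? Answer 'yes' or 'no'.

BFS explored all 390 reachable states.
Reachable set includes: (0,0,0), (0,0,1), (0,0,2), (0,0,3), (0,0,4), (0,0,5), (0,0,6), (0,0,7), (0,0,8), (0,0,9), (0,0,10), (0,0,11) ...
Target (A=3, B=3, C=8) not in reachable set → no.

Answer: no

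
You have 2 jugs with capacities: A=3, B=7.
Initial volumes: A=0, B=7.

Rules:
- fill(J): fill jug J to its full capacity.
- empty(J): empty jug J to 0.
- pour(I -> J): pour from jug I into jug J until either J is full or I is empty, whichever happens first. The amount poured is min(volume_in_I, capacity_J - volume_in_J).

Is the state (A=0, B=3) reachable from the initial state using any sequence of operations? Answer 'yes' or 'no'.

BFS from (A=0, B=7):
  1. fill(A) -> (A=3 B=7)
  2. empty(B) -> (A=3 B=0)
  3. pour(A -> B) -> (A=0 B=3)
Target reached → yes.

Answer: yes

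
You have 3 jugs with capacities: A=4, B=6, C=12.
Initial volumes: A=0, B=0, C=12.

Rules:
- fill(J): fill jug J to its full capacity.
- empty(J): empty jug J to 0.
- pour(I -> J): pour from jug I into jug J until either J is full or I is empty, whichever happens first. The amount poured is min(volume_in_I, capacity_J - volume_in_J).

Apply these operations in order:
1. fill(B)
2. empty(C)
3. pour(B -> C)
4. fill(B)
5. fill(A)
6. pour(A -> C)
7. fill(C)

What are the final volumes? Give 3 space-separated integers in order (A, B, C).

Step 1: fill(B) -> (A=0 B=6 C=12)
Step 2: empty(C) -> (A=0 B=6 C=0)
Step 3: pour(B -> C) -> (A=0 B=0 C=6)
Step 4: fill(B) -> (A=0 B=6 C=6)
Step 5: fill(A) -> (A=4 B=6 C=6)
Step 6: pour(A -> C) -> (A=0 B=6 C=10)
Step 7: fill(C) -> (A=0 B=6 C=12)

Answer: 0 6 12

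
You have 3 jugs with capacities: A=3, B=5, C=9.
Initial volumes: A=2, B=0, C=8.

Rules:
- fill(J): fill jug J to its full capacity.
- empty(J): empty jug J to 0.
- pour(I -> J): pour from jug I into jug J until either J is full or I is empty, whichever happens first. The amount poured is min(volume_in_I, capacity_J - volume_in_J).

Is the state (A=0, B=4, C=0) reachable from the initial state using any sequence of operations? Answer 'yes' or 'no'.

Answer: yes

Derivation:
BFS from (A=2, B=0, C=8):
  1. empty(A) -> (A=0 B=0 C=8)
  2. fill(B) -> (A=0 B=5 C=8)
  3. pour(B -> C) -> (A=0 B=4 C=9)
  4. empty(C) -> (A=0 B=4 C=0)
Target reached → yes.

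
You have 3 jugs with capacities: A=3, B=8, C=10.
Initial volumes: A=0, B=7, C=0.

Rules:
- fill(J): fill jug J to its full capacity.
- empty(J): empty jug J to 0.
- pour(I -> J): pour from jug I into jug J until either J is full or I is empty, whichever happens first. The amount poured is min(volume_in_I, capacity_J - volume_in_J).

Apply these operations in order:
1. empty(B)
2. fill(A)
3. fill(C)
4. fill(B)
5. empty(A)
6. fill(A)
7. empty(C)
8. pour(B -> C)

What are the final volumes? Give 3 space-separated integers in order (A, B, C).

Answer: 3 0 8

Derivation:
Step 1: empty(B) -> (A=0 B=0 C=0)
Step 2: fill(A) -> (A=3 B=0 C=0)
Step 3: fill(C) -> (A=3 B=0 C=10)
Step 4: fill(B) -> (A=3 B=8 C=10)
Step 5: empty(A) -> (A=0 B=8 C=10)
Step 6: fill(A) -> (A=3 B=8 C=10)
Step 7: empty(C) -> (A=3 B=8 C=0)
Step 8: pour(B -> C) -> (A=3 B=0 C=8)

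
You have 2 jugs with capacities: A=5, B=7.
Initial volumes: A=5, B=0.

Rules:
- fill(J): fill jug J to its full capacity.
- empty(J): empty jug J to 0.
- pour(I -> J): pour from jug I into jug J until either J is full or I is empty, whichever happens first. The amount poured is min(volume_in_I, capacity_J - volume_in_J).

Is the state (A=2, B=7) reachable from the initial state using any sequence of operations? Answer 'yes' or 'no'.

BFS from (A=5, B=0):
  1. empty(A) -> (A=0 B=0)
  2. fill(B) -> (A=0 B=7)
  3. pour(B -> A) -> (A=5 B=2)
  4. empty(A) -> (A=0 B=2)
  5. pour(B -> A) -> (A=2 B=0)
  6. fill(B) -> (A=2 B=7)
Target reached → yes.

Answer: yes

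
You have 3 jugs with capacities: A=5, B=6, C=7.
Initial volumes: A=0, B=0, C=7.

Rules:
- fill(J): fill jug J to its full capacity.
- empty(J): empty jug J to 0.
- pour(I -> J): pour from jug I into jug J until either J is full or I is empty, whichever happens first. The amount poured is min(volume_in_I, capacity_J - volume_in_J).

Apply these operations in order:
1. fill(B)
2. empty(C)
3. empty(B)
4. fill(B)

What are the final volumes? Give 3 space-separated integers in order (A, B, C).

Answer: 0 6 0

Derivation:
Step 1: fill(B) -> (A=0 B=6 C=7)
Step 2: empty(C) -> (A=0 B=6 C=0)
Step 3: empty(B) -> (A=0 B=0 C=0)
Step 4: fill(B) -> (A=0 B=6 C=0)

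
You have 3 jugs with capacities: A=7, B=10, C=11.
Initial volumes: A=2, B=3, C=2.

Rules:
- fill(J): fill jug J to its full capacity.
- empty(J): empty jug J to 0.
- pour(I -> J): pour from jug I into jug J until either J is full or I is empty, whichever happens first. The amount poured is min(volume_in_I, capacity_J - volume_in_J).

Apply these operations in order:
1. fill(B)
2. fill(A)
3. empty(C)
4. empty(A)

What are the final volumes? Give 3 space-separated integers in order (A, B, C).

Answer: 0 10 0

Derivation:
Step 1: fill(B) -> (A=2 B=10 C=2)
Step 2: fill(A) -> (A=7 B=10 C=2)
Step 3: empty(C) -> (A=7 B=10 C=0)
Step 4: empty(A) -> (A=0 B=10 C=0)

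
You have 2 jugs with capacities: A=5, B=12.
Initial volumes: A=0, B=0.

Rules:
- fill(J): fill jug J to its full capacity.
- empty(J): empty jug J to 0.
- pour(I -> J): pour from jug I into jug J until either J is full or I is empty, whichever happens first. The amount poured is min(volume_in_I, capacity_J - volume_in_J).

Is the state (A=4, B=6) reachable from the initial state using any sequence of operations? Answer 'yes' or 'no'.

BFS explored all 34 reachable states.
Reachable set includes: (0,0), (0,1), (0,2), (0,3), (0,4), (0,5), (0,6), (0,7), (0,8), (0,9), (0,10), (0,11) ...
Target (A=4, B=6) not in reachable set → no.

Answer: no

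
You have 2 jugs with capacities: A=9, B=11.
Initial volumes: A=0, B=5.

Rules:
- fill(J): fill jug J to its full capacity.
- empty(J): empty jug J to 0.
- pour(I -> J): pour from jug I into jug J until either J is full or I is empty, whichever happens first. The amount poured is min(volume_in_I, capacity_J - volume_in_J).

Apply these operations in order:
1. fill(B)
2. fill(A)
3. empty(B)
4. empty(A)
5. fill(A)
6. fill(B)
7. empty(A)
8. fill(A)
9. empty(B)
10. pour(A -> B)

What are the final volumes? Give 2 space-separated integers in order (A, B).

Step 1: fill(B) -> (A=0 B=11)
Step 2: fill(A) -> (A=9 B=11)
Step 3: empty(B) -> (A=9 B=0)
Step 4: empty(A) -> (A=0 B=0)
Step 5: fill(A) -> (A=9 B=0)
Step 6: fill(B) -> (A=9 B=11)
Step 7: empty(A) -> (A=0 B=11)
Step 8: fill(A) -> (A=9 B=11)
Step 9: empty(B) -> (A=9 B=0)
Step 10: pour(A -> B) -> (A=0 B=9)

Answer: 0 9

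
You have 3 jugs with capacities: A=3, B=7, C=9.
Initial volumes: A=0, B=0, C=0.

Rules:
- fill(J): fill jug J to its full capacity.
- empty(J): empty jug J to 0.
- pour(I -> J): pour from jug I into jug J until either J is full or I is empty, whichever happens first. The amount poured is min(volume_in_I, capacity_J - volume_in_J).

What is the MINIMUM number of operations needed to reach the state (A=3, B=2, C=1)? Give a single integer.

Answer: 8

Derivation:
BFS from (A=0, B=0, C=0). One shortest path:
  1. fill(C) -> (A=0 B=0 C=9)
  2. pour(C -> B) -> (A=0 B=7 C=2)
  3. pour(B -> A) -> (A=3 B=4 C=2)
  4. empty(A) -> (A=0 B=4 C=2)
  5. pour(C -> A) -> (A=2 B=4 C=0)
  6. pour(B -> C) -> (A=2 B=0 C=4)
  7. pour(A -> B) -> (A=0 B=2 C=4)
  8. pour(C -> A) -> (A=3 B=2 C=1)
Reached target in 8 moves.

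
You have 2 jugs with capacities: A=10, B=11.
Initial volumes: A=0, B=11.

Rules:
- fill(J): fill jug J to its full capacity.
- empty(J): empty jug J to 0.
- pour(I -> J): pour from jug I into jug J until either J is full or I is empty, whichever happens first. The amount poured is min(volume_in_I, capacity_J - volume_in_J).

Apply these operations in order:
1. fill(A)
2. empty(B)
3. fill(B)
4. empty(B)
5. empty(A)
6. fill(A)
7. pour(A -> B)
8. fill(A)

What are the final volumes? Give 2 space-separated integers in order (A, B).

Answer: 10 10

Derivation:
Step 1: fill(A) -> (A=10 B=11)
Step 2: empty(B) -> (A=10 B=0)
Step 3: fill(B) -> (A=10 B=11)
Step 4: empty(B) -> (A=10 B=0)
Step 5: empty(A) -> (A=0 B=0)
Step 6: fill(A) -> (A=10 B=0)
Step 7: pour(A -> B) -> (A=0 B=10)
Step 8: fill(A) -> (A=10 B=10)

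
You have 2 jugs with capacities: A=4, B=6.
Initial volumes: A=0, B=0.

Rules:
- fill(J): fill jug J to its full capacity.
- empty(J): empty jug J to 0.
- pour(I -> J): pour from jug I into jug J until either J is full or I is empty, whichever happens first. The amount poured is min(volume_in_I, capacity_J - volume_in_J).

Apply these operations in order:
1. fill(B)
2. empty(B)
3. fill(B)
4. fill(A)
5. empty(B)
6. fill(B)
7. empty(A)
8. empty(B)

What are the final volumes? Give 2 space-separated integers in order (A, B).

Step 1: fill(B) -> (A=0 B=6)
Step 2: empty(B) -> (A=0 B=0)
Step 3: fill(B) -> (A=0 B=6)
Step 4: fill(A) -> (A=4 B=6)
Step 5: empty(B) -> (A=4 B=0)
Step 6: fill(B) -> (A=4 B=6)
Step 7: empty(A) -> (A=0 B=6)
Step 8: empty(B) -> (A=0 B=0)

Answer: 0 0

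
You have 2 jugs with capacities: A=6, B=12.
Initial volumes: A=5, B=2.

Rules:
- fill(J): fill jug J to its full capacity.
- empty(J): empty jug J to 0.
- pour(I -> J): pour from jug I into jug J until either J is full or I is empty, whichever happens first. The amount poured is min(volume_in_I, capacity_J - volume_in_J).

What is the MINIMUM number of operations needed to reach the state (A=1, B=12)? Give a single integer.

BFS from (A=5, B=2). One shortest path:
  1. pour(A -> B) -> (A=0 B=7)
  2. fill(A) -> (A=6 B=7)
  3. pour(A -> B) -> (A=1 B=12)
Reached target in 3 moves.

Answer: 3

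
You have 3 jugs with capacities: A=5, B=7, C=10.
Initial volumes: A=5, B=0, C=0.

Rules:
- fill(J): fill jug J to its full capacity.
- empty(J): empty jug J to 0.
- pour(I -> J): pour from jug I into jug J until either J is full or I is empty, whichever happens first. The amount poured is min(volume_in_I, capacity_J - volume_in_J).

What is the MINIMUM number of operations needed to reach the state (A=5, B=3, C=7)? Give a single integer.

BFS from (A=5, B=0, C=0). One shortest path:
  1. pour(A -> B) -> (A=0 B=5 C=0)
  2. fill(A) -> (A=5 B=5 C=0)
  3. pour(A -> B) -> (A=3 B=7 C=0)
  4. pour(B -> C) -> (A=3 B=0 C=7)
  5. pour(A -> B) -> (A=0 B=3 C=7)
  6. fill(A) -> (A=5 B=3 C=7)
Reached target in 6 moves.

Answer: 6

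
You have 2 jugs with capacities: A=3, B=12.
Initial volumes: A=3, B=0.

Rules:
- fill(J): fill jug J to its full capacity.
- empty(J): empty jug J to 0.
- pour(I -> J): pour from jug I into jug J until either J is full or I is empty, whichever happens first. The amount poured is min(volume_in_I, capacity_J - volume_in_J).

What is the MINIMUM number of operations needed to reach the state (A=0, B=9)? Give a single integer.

Answer: 4

Derivation:
BFS from (A=3, B=0). One shortest path:
  1. empty(A) -> (A=0 B=0)
  2. fill(B) -> (A=0 B=12)
  3. pour(B -> A) -> (A=3 B=9)
  4. empty(A) -> (A=0 B=9)
Reached target in 4 moves.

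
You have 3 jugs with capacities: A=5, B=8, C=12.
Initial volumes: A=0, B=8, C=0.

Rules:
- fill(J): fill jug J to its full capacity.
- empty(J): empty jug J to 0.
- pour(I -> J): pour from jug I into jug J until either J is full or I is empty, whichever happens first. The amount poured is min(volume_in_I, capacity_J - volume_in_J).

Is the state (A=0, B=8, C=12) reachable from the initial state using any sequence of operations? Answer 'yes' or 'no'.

Answer: yes

Derivation:
BFS from (A=0, B=8, C=0):
  1. fill(C) -> (A=0 B=8 C=12)
Target reached → yes.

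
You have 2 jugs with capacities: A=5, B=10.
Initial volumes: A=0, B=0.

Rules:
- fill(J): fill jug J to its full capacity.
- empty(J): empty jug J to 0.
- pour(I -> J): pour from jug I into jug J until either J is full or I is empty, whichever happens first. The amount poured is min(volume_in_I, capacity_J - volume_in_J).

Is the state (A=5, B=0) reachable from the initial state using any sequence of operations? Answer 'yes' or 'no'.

BFS from (A=0, B=0):
  1. fill(A) -> (A=5 B=0)
Target reached → yes.

Answer: yes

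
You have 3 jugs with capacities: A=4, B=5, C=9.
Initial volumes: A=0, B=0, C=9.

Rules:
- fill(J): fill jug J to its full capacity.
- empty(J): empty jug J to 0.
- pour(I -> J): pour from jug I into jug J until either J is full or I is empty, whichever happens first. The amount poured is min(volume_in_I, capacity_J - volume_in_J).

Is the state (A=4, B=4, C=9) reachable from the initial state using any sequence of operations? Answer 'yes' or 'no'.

Answer: yes

Derivation:
BFS from (A=0, B=0, C=9):
  1. fill(A) -> (A=4 B=0 C=9)
  2. pour(A -> B) -> (A=0 B=4 C=9)
  3. fill(A) -> (A=4 B=4 C=9)
Target reached → yes.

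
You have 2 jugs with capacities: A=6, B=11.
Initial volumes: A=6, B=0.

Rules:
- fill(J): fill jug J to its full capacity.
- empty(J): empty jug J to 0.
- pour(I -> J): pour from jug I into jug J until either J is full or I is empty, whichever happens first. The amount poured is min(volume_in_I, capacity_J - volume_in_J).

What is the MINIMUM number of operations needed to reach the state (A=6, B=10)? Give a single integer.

BFS from (A=6, B=0). One shortest path:
  1. empty(A) -> (A=0 B=0)
  2. fill(B) -> (A=0 B=11)
  3. pour(B -> A) -> (A=6 B=5)
  4. empty(A) -> (A=0 B=5)
  5. pour(B -> A) -> (A=5 B=0)
  6. fill(B) -> (A=5 B=11)
  7. pour(B -> A) -> (A=6 B=10)
Reached target in 7 moves.

Answer: 7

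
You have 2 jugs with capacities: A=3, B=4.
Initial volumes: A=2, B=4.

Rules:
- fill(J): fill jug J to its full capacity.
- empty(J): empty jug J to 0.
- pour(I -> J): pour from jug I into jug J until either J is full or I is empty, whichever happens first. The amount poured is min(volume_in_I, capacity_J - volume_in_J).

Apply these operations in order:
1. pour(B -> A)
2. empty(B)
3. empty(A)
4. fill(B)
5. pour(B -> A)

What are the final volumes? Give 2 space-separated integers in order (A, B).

Step 1: pour(B -> A) -> (A=3 B=3)
Step 2: empty(B) -> (A=3 B=0)
Step 3: empty(A) -> (A=0 B=0)
Step 4: fill(B) -> (A=0 B=4)
Step 5: pour(B -> A) -> (A=3 B=1)

Answer: 3 1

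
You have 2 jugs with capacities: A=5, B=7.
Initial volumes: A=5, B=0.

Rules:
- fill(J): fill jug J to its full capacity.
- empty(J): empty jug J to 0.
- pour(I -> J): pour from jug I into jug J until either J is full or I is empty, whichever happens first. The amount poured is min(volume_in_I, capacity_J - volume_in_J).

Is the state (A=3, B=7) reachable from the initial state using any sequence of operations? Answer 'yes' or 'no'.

Answer: yes

Derivation:
BFS from (A=5, B=0):
  1. pour(A -> B) -> (A=0 B=5)
  2. fill(A) -> (A=5 B=5)
  3. pour(A -> B) -> (A=3 B=7)
Target reached → yes.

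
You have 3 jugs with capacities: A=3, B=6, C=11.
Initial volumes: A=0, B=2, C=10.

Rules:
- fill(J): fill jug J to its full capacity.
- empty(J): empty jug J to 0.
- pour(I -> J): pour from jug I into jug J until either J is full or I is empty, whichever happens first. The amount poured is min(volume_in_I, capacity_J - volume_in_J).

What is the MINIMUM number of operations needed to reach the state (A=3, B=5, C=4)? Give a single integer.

Answer: 3

Derivation:
BFS from (A=0, B=2, C=10). One shortest path:
  1. pour(B -> A) -> (A=2 B=0 C=10)
  2. pour(C -> B) -> (A=2 B=6 C=4)
  3. pour(B -> A) -> (A=3 B=5 C=4)
Reached target in 3 moves.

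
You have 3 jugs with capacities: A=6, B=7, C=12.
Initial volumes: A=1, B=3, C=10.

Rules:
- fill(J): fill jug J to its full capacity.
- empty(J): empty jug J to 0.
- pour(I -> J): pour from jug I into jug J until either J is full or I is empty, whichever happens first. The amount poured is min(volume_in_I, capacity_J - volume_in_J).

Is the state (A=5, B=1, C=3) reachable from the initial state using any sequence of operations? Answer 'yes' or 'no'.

Answer: no

Derivation:
BFS explored all 399 reachable states.
Reachable set includes: (0,0,0), (0,0,1), (0,0,2), (0,0,3), (0,0,4), (0,0,5), (0,0,6), (0,0,7), (0,0,8), (0,0,9), (0,0,10), (0,0,11) ...
Target (A=5, B=1, C=3) not in reachable set → no.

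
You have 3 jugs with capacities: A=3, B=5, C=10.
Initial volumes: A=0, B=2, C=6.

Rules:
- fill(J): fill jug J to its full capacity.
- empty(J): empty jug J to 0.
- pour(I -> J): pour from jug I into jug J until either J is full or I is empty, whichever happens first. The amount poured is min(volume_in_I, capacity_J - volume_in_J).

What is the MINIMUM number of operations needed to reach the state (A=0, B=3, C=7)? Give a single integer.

Answer: 4

Derivation:
BFS from (A=0, B=2, C=6). One shortest path:
  1. empty(B) -> (A=0 B=0 C=6)
  2. fill(C) -> (A=0 B=0 C=10)
  3. pour(C -> A) -> (A=3 B=0 C=7)
  4. pour(A -> B) -> (A=0 B=3 C=7)
Reached target in 4 moves.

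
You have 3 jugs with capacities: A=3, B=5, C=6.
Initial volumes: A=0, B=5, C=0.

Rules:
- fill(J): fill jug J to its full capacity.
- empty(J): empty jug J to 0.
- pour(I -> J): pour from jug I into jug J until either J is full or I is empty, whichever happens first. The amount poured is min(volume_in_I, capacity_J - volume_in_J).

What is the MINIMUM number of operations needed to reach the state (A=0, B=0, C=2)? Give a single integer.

Answer: 3

Derivation:
BFS from (A=0, B=5, C=0). One shortest path:
  1. pour(B -> A) -> (A=3 B=2 C=0)
  2. empty(A) -> (A=0 B=2 C=0)
  3. pour(B -> C) -> (A=0 B=0 C=2)
Reached target in 3 moves.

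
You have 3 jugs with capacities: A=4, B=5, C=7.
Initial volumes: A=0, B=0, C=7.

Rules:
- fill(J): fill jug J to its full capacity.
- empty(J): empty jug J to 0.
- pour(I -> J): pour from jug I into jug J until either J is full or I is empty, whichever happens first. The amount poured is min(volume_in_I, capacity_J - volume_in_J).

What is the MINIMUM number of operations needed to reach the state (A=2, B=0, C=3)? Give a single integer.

BFS from (A=0, B=0, C=7). One shortest path:
  1. pour(C -> A) -> (A=4 B=0 C=3)
  2. empty(A) -> (A=0 B=0 C=3)
  3. pour(C -> B) -> (A=0 B=3 C=0)
  4. fill(C) -> (A=0 B=3 C=7)
  5. pour(C -> A) -> (A=4 B=3 C=3)
  6. pour(A -> B) -> (A=2 B=5 C=3)
  7. empty(B) -> (A=2 B=0 C=3)
Reached target in 7 moves.

Answer: 7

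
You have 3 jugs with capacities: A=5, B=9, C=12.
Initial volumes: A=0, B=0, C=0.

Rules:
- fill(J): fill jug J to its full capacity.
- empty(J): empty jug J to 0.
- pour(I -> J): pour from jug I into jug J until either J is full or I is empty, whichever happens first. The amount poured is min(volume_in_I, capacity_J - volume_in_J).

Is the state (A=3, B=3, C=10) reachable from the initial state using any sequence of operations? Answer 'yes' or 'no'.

BFS explored all 428 reachable states.
Reachable set includes: (0,0,0), (0,0,1), (0,0,2), (0,0,3), (0,0,4), (0,0,5), (0,0,6), (0,0,7), (0,0,8), (0,0,9), (0,0,10), (0,0,11) ...
Target (A=3, B=3, C=10) not in reachable set → no.

Answer: no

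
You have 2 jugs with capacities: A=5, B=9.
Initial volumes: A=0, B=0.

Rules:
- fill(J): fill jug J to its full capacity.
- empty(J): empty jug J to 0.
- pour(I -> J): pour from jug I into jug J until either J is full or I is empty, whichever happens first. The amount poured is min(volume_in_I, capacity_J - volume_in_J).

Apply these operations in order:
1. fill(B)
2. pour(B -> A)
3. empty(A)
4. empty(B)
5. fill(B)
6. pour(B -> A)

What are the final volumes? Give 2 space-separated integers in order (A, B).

Step 1: fill(B) -> (A=0 B=9)
Step 2: pour(B -> A) -> (A=5 B=4)
Step 3: empty(A) -> (A=0 B=4)
Step 4: empty(B) -> (A=0 B=0)
Step 5: fill(B) -> (A=0 B=9)
Step 6: pour(B -> A) -> (A=5 B=4)

Answer: 5 4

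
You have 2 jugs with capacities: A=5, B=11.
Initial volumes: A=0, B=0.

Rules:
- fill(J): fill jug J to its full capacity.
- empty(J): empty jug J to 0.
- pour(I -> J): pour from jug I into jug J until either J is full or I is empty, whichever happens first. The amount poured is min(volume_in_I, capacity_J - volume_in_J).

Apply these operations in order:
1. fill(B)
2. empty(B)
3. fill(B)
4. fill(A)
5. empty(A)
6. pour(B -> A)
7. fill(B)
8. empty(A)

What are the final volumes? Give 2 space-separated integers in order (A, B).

Step 1: fill(B) -> (A=0 B=11)
Step 2: empty(B) -> (A=0 B=0)
Step 3: fill(B) -> (A=0 B=11)
Step 4: fill(A) -> (A=5 B=11)
Step 5: empty(A) -> (A=0 B=11)
Step 6: pour(B -> A) -> (A=5 B=6)
Step 7: fill(B) -> (A=5 B=11)
Step 8: empty(A) -> (A=0 B=11)

Answer: 0 11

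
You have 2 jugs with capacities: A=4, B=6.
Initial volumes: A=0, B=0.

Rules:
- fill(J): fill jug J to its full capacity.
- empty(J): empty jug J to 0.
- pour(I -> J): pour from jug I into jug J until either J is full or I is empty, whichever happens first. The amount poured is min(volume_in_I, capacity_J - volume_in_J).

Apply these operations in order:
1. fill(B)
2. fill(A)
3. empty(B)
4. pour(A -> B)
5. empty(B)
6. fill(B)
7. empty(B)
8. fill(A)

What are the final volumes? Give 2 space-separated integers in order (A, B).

Step 1: fill(B) -> (A=0 B=6)
Step 2: fill(A) -> (A=4 B=6)
Step 3: empty(B) -> (A=4 B=0)
Step 4: pour(A -> B) -> (A=0 B=4)
Step 5: empty(B) -> (A=0 B=0)
Step 6: fill(B) -> (A=0 B=6)
Step 7: empty(B) -> (A=0 B=0)
Step 8: fill(A) -> (A=4 B=0)

Answer: 4 0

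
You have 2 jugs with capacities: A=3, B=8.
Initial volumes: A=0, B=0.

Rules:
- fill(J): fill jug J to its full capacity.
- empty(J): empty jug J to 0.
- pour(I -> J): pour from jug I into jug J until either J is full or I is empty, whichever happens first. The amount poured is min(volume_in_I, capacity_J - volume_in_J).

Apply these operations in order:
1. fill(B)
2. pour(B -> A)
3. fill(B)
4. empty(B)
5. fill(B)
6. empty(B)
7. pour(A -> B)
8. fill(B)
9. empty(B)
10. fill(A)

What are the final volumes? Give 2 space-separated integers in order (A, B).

Step 1: fill(B) -> (A=0 B=8)
Step 2: pour(B -> A) -> (A=3 B=5)
Step 3: fill(B) -> (A=3 B=8)
Step 4: empty(B) -> (A=3 B=0)
Step 5: fill(B) -> (A=3 B=8)
Step 6: empty(B) -> (A=3 B=0)
Step 7: pour(A -> B) -> (A=0 B=3)
Step 8: fill(B) -> (A=0 B=8)
Step 9: empty(B) -> (A=0 B=0)
Step 10: fill(A) -> (A=3 B=0)

Answer: 3 0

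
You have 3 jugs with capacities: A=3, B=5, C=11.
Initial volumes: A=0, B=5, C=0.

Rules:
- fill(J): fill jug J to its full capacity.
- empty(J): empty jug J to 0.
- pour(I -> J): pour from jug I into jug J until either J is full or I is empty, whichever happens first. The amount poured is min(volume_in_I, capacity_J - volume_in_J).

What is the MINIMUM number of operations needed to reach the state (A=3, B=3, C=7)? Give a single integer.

BFS from (A=0, B=5, C=0). One shortest path:
  1. fill(A) -> (A=3 B=5 C=0)
  2. pour(B -> C) -> (A=3 B=0 C=5)
  3. fill(B) -> (A=3 B=5 C=5)
  4. pour(B -> C) -> (A=3 B=0 C=10)
  5. pour(A -> B) -> (A=0 B=3 C=10)
  6. pour(C -> A) -> (A=3 B=3 C=7)
Reached target in 6 moves.

Answer: 6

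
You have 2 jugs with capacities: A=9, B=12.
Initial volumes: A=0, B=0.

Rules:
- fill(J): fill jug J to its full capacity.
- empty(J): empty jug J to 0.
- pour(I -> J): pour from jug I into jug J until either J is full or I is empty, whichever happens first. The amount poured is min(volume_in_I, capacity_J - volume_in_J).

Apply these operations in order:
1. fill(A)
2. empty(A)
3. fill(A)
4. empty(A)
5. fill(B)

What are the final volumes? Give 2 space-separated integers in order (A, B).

Step 1: fill(A) -> (A=9 B=0)
Step 2: empty(A) -> (A=0 B=0)
Step 3: fill(A) -> (A=9 B=0)
Step 4: empty(A) -> (A=0 B=0)
Step 5: fill(B) -> (A=0 B=12)

Answer: 0 12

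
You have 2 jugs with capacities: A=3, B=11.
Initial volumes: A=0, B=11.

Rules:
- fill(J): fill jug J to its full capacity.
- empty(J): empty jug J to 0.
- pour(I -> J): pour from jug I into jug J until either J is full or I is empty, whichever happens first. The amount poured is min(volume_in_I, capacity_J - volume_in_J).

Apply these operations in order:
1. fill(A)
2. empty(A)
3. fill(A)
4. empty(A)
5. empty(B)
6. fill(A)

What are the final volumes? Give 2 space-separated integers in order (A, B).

Step 1: fill(A) -> (A=3 B=11)
Step 2: empty(A) -> (A=0 B=11)
Step 3: fill(A) -> (A=3 B=11)
Step 4: empty(A) -> (A=0 B=11)
Step 5: empty(B) -> (A=0 B=0)
Step 6: fill(A) -> (A=3 B=0)

Answer: 3 0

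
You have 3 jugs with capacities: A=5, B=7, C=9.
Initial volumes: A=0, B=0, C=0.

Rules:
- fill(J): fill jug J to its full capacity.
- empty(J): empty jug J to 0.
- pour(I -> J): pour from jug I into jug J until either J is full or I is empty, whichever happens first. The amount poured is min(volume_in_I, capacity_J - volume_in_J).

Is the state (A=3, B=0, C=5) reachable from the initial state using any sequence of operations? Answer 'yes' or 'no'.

Answer: yes

Derivation:
BFS from (A=0, B=0, C=0):
  1. fill(A) -> (A=5 B=0 C=0)
  2. pour(A -> B) -> (A=0 B=5 C=0)
  3. fill(A) -> (A=5 B=5 C=0)
  4. pour(A -> C) -> (A=0 B=5 C=5)
  5. fill(A) -> (A=5 B=5 C=5)
  6. pour(A -> B) -> (A=3 B=7 C=5)
  7. empty(B) -> (A=3 B=0 C=5)
Target reached → yes.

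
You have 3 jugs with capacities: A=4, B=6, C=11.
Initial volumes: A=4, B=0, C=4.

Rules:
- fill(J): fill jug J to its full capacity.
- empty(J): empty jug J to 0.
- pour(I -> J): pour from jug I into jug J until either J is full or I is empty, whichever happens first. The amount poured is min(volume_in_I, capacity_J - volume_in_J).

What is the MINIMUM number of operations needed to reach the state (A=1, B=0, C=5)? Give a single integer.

BFS from (A=4, B=0, C=4). One shortest path:
  1. pour(A -> C) -> (A=0 B=0 C=8)
  2. fill(A) -> (A=4 B=0 C=8)
  3. pour(A -> C) -> (A=1 B=0 C=11)
  4. pour(C -> B) -> (A=1 B=6 C=5)
  5. empty(B) -> (A=1 B=0 C=5)
Reached target in 5 moves.

Answer: 5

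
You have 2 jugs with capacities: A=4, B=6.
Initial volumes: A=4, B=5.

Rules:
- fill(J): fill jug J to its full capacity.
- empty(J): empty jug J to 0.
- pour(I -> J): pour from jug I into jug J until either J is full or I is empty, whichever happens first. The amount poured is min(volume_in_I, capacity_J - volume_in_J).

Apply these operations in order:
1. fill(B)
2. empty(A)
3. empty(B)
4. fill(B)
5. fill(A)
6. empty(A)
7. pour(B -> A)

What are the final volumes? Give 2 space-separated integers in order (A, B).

Step 1: fill(B) -> (A=4 B=6)
Step 2: empty(A) -> (A=0 B=6)
Step 3: empty(B) -> (A=0 B=0)
Step 4: fill(B) -> (A=0 B=6)
Step 5: fill(A) -> (A=4 B=6)
Step 6: empty(A) -> (A=0 B=6)
Step 7: pour(B -> A) -> (A=4 B=2)

Answer: 4 2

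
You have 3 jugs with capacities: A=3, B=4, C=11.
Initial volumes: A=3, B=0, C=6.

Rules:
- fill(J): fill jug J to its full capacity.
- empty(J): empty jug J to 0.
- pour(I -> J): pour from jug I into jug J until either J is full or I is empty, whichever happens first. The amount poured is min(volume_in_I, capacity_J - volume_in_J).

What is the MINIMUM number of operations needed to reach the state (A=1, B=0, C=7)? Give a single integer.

Answer: 5

Derivation:
BFS from (A=3, B=0, C=6). One shortest path:
  1. pour(A -> C) -> (A=0 B=0 C=9)
  2. fill(A) -> (A=3 B=0 C=9)
  3. pour(A -> C) -> (A=1 B=0 C=11)
  4. pour(C -> B) -> (A=1 B=4 C=7)
  5. empty(B) -> (A=1 B=0 C=7)
Reached target in 5 moves.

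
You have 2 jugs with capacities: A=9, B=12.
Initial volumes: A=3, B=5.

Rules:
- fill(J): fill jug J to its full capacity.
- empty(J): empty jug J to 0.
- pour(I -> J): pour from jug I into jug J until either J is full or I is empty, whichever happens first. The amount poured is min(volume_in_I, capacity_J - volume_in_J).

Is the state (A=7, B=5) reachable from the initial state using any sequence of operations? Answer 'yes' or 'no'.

BFS explored all 29 reachable states.
Reachable set includes: (0,0), (0,2), (0,3), (0,5), (0,6), (0,8), (0,9), (0,11), (0,12), (2,0), (2,12), (3,0) ...
Target (A=7, B=5) not in reachable set → no.

Answer: no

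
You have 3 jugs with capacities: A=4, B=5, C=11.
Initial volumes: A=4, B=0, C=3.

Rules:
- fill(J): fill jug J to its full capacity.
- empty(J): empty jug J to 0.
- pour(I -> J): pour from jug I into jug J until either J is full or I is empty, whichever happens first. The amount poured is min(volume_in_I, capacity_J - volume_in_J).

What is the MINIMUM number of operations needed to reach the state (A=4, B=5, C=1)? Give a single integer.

BFS from (A=4, B=0, C=3). One shortest path:
  1. fill(C) -> (A=4 B=0 C=11)
  2. pour(C -> B) -> (A=4 B=5 C=6)
  3. empty(B) -> (A=4 B=0 C=6)
  4. pour(C -> B) -> (A=4 B=5 C=1)
Reached target in 4 moves.

Answer: 4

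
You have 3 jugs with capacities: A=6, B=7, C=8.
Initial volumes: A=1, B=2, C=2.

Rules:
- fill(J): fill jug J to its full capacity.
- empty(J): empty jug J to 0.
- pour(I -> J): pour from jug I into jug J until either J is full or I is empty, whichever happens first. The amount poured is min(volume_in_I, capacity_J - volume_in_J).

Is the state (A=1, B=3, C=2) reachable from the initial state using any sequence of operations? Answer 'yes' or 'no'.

Answer: no

Derivation:
BFS explored all 295 reachable states.
Reachable set includes: (0,0,0), (0,0,1), (0,0,2), (0,0,3), (0,0,4), (0,0,5), (0,0,6), (0,0,7), (0,0,8), (0,1,0), (0,1,1), (0,1,2) ...
Target (A=1, B=3, C=2) not in reachable set → no.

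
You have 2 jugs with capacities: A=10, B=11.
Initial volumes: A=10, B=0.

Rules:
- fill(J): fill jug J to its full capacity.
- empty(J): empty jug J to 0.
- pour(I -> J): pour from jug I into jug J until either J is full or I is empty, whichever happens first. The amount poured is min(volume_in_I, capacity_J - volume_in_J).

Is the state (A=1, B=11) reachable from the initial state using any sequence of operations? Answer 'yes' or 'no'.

BFS from (A=10, B=0):
  1. empty(A) -> (A=0 B=0)
  2. fill(B) -> (A=0 B=11)
  3. pour(B -> A) -> (A=10 B=1)
  4. empty(A) -> (A=0 B=1)
  5. pour(B -> A) -> (A=1 B=0)
  6. fill(B) -> (A=1 B=11)
Target reached → yes.

Answer: yes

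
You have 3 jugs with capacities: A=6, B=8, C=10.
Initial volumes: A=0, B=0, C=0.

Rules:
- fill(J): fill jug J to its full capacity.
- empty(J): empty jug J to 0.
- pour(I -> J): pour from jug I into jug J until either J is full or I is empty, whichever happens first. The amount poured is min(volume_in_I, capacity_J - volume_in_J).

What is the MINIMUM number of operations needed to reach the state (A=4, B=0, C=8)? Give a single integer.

BFS from (A=0, B=0, C=0). One shortest path:
  1. fill(A) -> (A=6 B=0 C=0)
  2. pour(A -> B) -> (A=0 B=6 C=0)
  3. fill(A) -> (A=6 B=6 C=0)
  4. pour(A -> B) -> (A=4 B=8 C=0)
  5. pour(B -> C) -> (A=4 B=0 C=8)
Reached target in 5 moves.

Answer: 5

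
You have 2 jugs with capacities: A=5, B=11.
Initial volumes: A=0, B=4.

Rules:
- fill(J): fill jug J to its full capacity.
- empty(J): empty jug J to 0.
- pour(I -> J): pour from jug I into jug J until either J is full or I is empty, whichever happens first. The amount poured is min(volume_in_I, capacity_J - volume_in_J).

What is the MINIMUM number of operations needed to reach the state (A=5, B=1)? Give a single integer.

Answer: 4

Derivation:
BFS from (A=0, B=4). One shortest path:
  1. fill(B) -> (A=0 B=11)
  2. pour(B -> A) -> (A=5 B=6)
  3. empty(A) -> (A=0 B=6)
  4. pour(B -> A) -> (A=5 B=1)
Reached target in 4 moves.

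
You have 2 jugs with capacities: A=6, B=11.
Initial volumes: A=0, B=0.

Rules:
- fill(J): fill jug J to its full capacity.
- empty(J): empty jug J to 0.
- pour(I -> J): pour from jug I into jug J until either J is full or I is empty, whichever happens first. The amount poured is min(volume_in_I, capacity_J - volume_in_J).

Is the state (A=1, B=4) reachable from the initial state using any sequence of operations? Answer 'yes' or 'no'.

Answer: no

Derivation:
BFS explored all 34 reachable states.
Reachable set includes: (0,0), (0,1), (0,2), (0,3), (0,4), (0,5), (0,6), (0,7), (0,8), (0,9), (0,10), (0,11) ...
Target (A=1, B=4) not in reachable set → no.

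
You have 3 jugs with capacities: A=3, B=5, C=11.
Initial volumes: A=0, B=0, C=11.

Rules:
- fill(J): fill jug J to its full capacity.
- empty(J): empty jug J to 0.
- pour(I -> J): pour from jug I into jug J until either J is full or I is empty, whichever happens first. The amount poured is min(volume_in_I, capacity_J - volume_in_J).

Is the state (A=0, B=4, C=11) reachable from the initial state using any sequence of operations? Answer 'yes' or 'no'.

Answer: yes

Derivation:
BFS from (A=0, B=0, C=11):
  1. fill(B) -> (A=0 B=5 C=11)
  2. empty(C) -> (A=0 B=5 C=0)
  3. pour(B -> C) -> (A=0 B=0 C=5)
  4. fill(B) -> (A=0 B=5 C=5)
  5. pour(B -> C) -> (A=0 B=0 C=10)
  6. fill(B) -> (A=0 B=5 C=10)
  7. pour(B -> C) -> (A=0 B=4 C=11)
Target reached → yes.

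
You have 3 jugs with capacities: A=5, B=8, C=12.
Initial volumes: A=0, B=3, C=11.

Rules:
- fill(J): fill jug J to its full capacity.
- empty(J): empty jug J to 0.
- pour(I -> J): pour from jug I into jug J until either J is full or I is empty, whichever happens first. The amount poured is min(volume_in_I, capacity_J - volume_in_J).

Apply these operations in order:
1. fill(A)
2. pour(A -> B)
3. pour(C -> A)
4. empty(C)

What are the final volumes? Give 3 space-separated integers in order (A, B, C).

Step 1: fill(A) -> (A=5 B=3 C=11)
Step 2: pour(A -> B) -> (A=0 B=8 C=11)
Step 3: pour(C -> A) -> (A=5 B=8 C=6)
Step 4: empty(C) -> (A=5 B=8 C=0)

Answer: 5 8 0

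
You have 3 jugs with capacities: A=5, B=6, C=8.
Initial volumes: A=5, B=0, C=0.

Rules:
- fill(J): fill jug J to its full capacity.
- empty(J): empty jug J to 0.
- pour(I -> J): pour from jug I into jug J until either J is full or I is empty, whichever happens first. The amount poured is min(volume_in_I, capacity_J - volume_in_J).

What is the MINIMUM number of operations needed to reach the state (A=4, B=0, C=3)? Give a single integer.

BFS from (A=5, B=0, C=0). One shortest path:
  1. fill(C) -> (A=5 B=0 C=8)
  2. pour(A -> B) -> (A=0 B=5 C=8)
  3. pour(C -> A) -> (A=5 B=5 C=3)
  4. pour(A -> B) -> (A=4 B=6 C=3)
  5. empty(B) -> (A=4 B=0 C=3)
Reached target in 5 moves.

Answer: 5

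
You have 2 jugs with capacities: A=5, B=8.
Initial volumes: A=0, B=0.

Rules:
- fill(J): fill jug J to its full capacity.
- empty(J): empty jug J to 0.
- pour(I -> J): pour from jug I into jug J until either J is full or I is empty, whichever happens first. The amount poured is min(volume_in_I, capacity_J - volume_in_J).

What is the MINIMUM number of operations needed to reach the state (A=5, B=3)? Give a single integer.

BFS from (A=0, B=0). One shortest path:
  1. fill(B) -> (A=0 B=8)
  2. pour(B -> A) -> (A=5 B=3)
Reached target in 2 moves.

Answer: 2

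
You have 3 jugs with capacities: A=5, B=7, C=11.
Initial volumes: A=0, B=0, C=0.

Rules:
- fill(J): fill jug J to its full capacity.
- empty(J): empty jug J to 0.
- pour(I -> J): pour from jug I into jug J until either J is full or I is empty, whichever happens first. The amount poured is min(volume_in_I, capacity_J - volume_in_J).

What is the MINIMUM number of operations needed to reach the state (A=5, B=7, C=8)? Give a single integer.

Answer: 7

Derivation:
BFS from (A=0, B=0, C=0). One shortest path:
  1. fill(A) -> (A=5 B=0 C=0)
  2. fill(C) -> (A=5 B=0 C=11)
  3. pour(C -> B) -> (A=5 B=7 C=4)
  4. empty(B) -> (A=5 B=0 C=4)
  5. pour(C -> B) -> (A=5 B=4 C=0)
  6. fill(C) -> (A=5 B=4 C=11)
  7. pour(C -> B) -> (A=5 B=7 C=8)
Reached target in 7 moves.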